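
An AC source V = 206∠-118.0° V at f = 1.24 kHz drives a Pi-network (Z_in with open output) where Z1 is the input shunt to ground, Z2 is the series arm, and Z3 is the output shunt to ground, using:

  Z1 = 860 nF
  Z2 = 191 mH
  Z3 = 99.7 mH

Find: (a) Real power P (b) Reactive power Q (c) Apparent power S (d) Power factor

Step 1 — Angular frequency: ω = 2π·f = 2π·1240 = 7791 rad/s.
Step 2 — Component impedances:
  Z1: Z = 1/(jωC) = -j/(ω·C) = 0 - j149.2 Ω
  Z2: Z = jωL = j·7791·0.191 = 0 + j1488 Ω
  Z3: Z = jωL = j·7791·0.0997 = 0 + j776.8 Ω
Step 3 — With open output, the series arm Z2 and the output shunt Z3 appear in series to ground: Z2 + Z3 = 0 + j2265 Ω.
Step 4 — Parallel with input shunt Z1: Z_in = Z1 || (Z2 + Z3) = 0 - j159.8 Ω = 159.8∠-90.0° Ω.
Step 5 — Source phasor: V = 206∠-118.0° V = -96.71 - j181.9 V.
Step 6 — Current: I = V / Z = 1.138 - j0.6053 A = 1.289∠-28.0° A.
Step 7 — Complex power: S = V·I* = 0 - j265.6 VA.
Step 8 — Real power: P = Re(S) = 0 W.
Step 9 — Reactive power: Q = Im(S) = -265.6 VAR.
Step 10 — Apparent power: |S| = 265.6 VA.
Step 11 — Power factor: PF = P/|S| = 0 (leading).

(a) P = 0 W  (b) Q = -265.6 VAR  (c) S = 265.6 VA  (d) PF = 0 (leading)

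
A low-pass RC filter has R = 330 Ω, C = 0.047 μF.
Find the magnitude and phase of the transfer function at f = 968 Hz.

Step 1 — Angular frequency: ω = 2π·968 = 6082 rad/s.
Step 2 — Transfer function: H(jω) = 1/(1 + jωRC).
Step 3 — Denominator: 1 + jωRC = 1 + j·6082·330·4.7e-08 = 1 + j0.09433.
Step 4 — H = 0.9912 - j0.0935.
Step 5 — Magnitude: |H| = 0.9956 (-0.0 dB); phase: φ = -5.4°.

|H| = 0.9956 (-0.0 dB), φ = -5.4°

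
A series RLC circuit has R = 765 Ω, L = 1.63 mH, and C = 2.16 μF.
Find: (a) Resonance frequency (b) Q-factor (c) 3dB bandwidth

Step 1 — Resonance condition Im(Z)=0 gives ω₀ = 1/√(LC).
Step 2 — ω₀ = 1/√(0.00163·2.16e-06) = 1.685e+04 rad/s.
Step 3 — f₀ = ω₀/(2π) = 2682 Hz.
Step 4 — Series Q: Q = ω₀L/R = 1.685e+04·0.00163/765 = 0.03591.
Step 5 — 3dB bandwidth: Δω = ω₀/Q = 4.693e+05 rad/s; BW = Δω/(2π) = 7.47e+04 Hz.

(a) f₀ = 2682 Hz  (b) Q = 0.03591  (c) BW = 7.47e+04 Hz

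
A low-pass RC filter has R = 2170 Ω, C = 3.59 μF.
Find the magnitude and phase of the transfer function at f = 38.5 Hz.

Step 1 — Angular frequency: ω = 2π·38.5 = 241.9 rad/s.
Step 2 — Transfer function: H(jω) = 1/(1 + jωRC).
Step 3 — Denominator: 1 + jωRC = 1 + j·241.9·2170·3.59e-06 = 1 + j1.884.
Step 4 — H = 0.2197 - j0.4141.
Step 5 — Magnitude: |H| = 0.4687 (-6.6 dB); phase: φ = -62.0°.

|H| = 0.4687 (-6.6 dB), φ = -62.0°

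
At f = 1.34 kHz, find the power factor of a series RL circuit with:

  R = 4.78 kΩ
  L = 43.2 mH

Step 1 — Angular frequency: ω = 2π·f = 2π·1340 = 8419 rad/s.
Step 2 — Component impedances:
  R: Z = R = 4780 Ω
  L: Z = jωL = j·8419·0.0432 = 0 + j363.7 Ω
Step 3 — Series combination: Z_total = R + L = 4780 + j363.7 Ω = 4794∠4.4° Ω.
Step 4 — Power factor: PF = cos(φ) = Re(Z)/|Z| = 4780/4794 = 0.9971.
Step 5 — Type: Im(Z) = 363.7 ⇒ lagging (phase φ = 4.4°).

PF = 0.9971 (lagging, φ = 4.4°)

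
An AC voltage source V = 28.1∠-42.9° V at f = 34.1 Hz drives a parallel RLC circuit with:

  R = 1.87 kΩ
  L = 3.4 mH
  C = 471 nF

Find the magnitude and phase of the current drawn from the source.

Step 1 — Angular frequency: ω = 2π·f = 2π·34.1 = 214.3 rad/s.
Step 2 — Component impedances:
  R: Z = R = 1870 Ω
  L: Z = jωL = j·214.3·0.0034 = 0 + j0.7285 Ω
  C: Z = 1/(jωC) = -j/(ω·C) = 0 - j9909 Ω
Step 3 — Parallel combination: 1/Z_total = 1/R + 1/L + 1/C; Z_total = 0.0002838 + j0.7285 Ω = 0.7285∠90.0° Ω.
Step 4 — Source phasor: V = 28.1∠-42.9° V = 20.58 - j19.13 V.
Step 5 — Ohm's law: I = V / Z_total = (20.58 - j19.13) / (0.0002838 + j0.7285) = -26.25 - j28.27 A.
Step 6 — Convert to polar: |I| = 38.57 A, ∠I = -132.9°.

I = 38.57∠-132.9° A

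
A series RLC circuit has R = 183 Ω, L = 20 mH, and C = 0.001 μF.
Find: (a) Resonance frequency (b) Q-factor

Step 1 — Resonance condition Im(Z)=0 gives ω₀ = 1/√(LC).
Step 2 — ω₀ = 1/√(0.02·1e-09) = 2.236e+05 rad/s.
Step 3 — f₀ = ω₀/(2π) = 3.559e+04 Hz.
Step 4 — Series Q: Q = ω₀L/R = 2.236e+05·0.02/183 = 24.44.

(a) f₀ = 3.559e+04 Hz  (b) Q = 24.44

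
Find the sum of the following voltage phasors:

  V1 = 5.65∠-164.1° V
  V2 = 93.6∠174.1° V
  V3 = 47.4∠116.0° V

Step 1 — Convert each phasor to rectangular form:
  V1 = 5.65·(cos(-164.1°) + j·sin(-164.1°)) = -5.434 - j1.548 V
  V2 = 93.6·(cos(174.1°) + j·sin(174.1°)) = -93.1 + j9.621 V
  V3 = 47.4·(cos(116.0°) + j·sin(116.0°)) = -20.78 + j42.6 V
Step 2 — Sum components: V_total = -119.3 + j50.68 V.
Step 3 — Convert to polar: |V_total| = 129.6 V, ∠V_total = 157.0°.

V_total = 129.6∠157.0° V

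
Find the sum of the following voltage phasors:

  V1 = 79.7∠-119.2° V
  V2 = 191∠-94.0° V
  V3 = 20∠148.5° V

Step 1 — Convert each phasor to rectangular form:
  V1 = 79.7·(cos(-119.2°) + j·sin(-119.2°)) = -38.88 - j69.57 V
  V2 = 191·(cos(-94.0°) + j·sin(-94.0°)) = -13.32 - j190.5 V
  V3 = 20·(cos(148.5°) + j·sin(148.5°)) = -17.05 + j10.45 V
Step 2 — Sum components: V_total = -69.26 - j249.7 V.
Step 3 — Convert to polar: |V_total| = 259.1 V, ∠V_total = -105.5°.

V_total = 259.1∠-105.5° V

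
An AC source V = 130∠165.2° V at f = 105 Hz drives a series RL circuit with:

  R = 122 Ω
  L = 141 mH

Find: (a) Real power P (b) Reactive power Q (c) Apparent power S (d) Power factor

Step 1 — Angular frequency: ω = 2π·f = 2π·105 = 659.7 rad/s.
Step 2 — Component impedances:
  R: Z = R = 122 Ω
  L: Z = jωL = j·659.7·0.141 = 0 + j93.02 Ω
Step 3 — Series combination: Z_total = R + L = 122 + j93.02 Ω = 153.4∠37.3° Ω.
Step 4 — Source phasor: V = 130∠165.2° V = -125.7 + j33.21 V.
Step 5 — Current: I = V / Z = -0.5202 + j0.6689 A = 0.8474∠127.9° A.
Step 6 — Complex power: S = V·I* = 87.6 + j66.79 VA.
Step 7 — Real power: P = Re(S) = 87.6 W.
Step 8 — Reactive power: Q = Im(S) = 66.79 VAR.
Step 9 — Apparent power: |S| = 110.2 VA.
Step 10 — Power factor: PF = P/|S| = 0.7952 (lagging).

(a) P = 87.6 W  (b) Q = 66.79 VAR  (c) S = 110.2 VA  (d) PF = 0.7952 (lagging)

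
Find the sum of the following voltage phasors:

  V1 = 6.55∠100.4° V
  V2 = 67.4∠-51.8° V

Step 1 — Convert each phasor to rectangular form:
  V1 = 6.55·(cos(100.4°) + j·sin(100.4°)) = -1.182 + j6.442 V
  V2 = 67.4·(cos(-51.8°) + j·sin(-51.8°)) = 41.68 - j52.97 V
Step 2 — Sum components: V_total = 40.5 - j46.52 V.
Step 3 — Convert to polar: |V_total| = 61.68 V, ∠V_total = -49.0°.

V_total = 61.68∠-49.0° V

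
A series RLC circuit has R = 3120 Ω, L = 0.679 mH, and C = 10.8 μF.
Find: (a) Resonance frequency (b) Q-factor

Step 1 — Resonance condition Im(Z)=0 gives ω₀ = 1/√(LC).
Step 2 — ω₀ = 1/√(0.000679·1.08e-05) = 1.168e+04 rad/s.
Step 3 — f₀ = ω₀/(2π) = 1859 Hz.
Step 4 — Series Q: Q = ω₀L/R = 1.168e+04·0.000679/3120 = 0.002541.

(a) f₀ = 1859 Hz  (b) Q = 0.002541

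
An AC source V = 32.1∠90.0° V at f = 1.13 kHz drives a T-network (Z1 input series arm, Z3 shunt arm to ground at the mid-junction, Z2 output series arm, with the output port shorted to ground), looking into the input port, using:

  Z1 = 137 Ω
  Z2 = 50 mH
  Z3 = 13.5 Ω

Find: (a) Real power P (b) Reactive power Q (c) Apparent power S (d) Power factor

Step 1 — Angular frequency: ω = 2π·f = 2π·1130 = 7100 rad/s.
Step 2 — Component impedances:
  Z1: Z = R = 137 Ω
  Z2: Z = jωL = j·7100·0.05 = 0 + j355 Ω
  Z3: Z = R = 13.5 Ω
Step 3 — With the output port shorted to ground, the output series arm Z2 runs from the junction to ground; the shunt arm Z3 also runs from the junction to ground. They appear in parallel: Z3 || Z2 = 13.48 + j0.5126 Ω.
Step 4 — Series with input arm Z1: Z_in = Z1 + (Z3 || Z2) = 150.5 + j0.5126 Ω = 150.5∠0.2° Ω.
Step 5 — Source phasor: V = 32.1∠90.0° V = 0 + j32.1 V.
Step 6 — Current: I = V / Z = 0.0007267 + j0.2133 A = 0.2133∠89.8° A.
Step 7 — Complex power: S = V·I* = 6.847 + j0.02333 VA.
Step 8 — Real power: P = Re(S) = 6.847 W.
Step 9 — Reactive power: Q = Im(S) = 0.02333 VAR.
Step 10 — Apparent power: |S| = 6.847 VA.
Step 11 — Power factor: PF = P/|S| = 1 (lagging).

(a) P = 6.847 W  (b) Q = 0.02333 VAR  (c) S = 6.847 VA  (d) PF = 1 (lagging)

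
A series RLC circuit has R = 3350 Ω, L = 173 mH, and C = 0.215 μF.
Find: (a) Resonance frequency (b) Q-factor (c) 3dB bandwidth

Step 1 — Resonance: ω₀ = 1/√(LC) = 1/√(0.173·2.15e-07) = 5185 rad/s.
Step 2 — f₀ = ω₀/(2π) = 825.2 Hz.
Step 3 — Series Q: Q = ω₀L/R = 5185·0.173/3350 = 0.2678.
Step 4 — Bandwidth: Δω = ω₀/Q = 1.936e+04 rad/s; BW = Δω/(2π) = 3082 Hz.

(a) f₀ = 825.2 Hz  (b) Q = 0.2678  (c) BW = 3082 Hz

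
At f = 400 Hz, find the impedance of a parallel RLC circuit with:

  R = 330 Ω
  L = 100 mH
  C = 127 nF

Step 1 — Angular frequency: ω = 2π·f = 2π·400 = 2513 rad/s.
Step 2 — Component impedances:
  R: Z = R = 330 Ω
  L: Z = jωL = j·2513·0.1 = 0 + j251.3 Ω
  C: Z = 1/(jωC) = -j/(ω·C) = 0 - j3133 Ω
Step 3 — Parallel combination: 1/Z_total = 1/R + 1/L + 1/C; Z_total = 134.2 + j162.1 Ω = 210.5∠50.4° Ω.

Z = 134.2 + j162.1 Ω = 210.5∠50.4° Ω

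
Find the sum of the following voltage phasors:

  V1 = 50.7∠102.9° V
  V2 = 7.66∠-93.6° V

Step 1 — Convert each phasor to rectangular form:
  V1 = 50.7·(cos(102.9°) + j·sin(102.9°)) = -11.32 + j49.42 V
  V2 = 7.66·(cos(-93.6°) + j·sin(-93.6°)) = -0.481 - j7.645 V
Step 2 — Sum components: V_total = -11.8 + j41.78 V.
Step 3 — Convert to polar: |V_total| = 43.41 V, ∠V_total = 105.8°.

V_total = 43.41∠105.8° V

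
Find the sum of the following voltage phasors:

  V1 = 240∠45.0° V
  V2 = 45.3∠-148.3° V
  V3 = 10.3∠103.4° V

Step 1 — Convert each phasor to rectangular form:
  V1 = 240·(cos(45.0°) + j·sin(45.0°)) = 169.7 + j169.7 V
  V2 = 45.3·(cos(-148.3°) + j·sin(-148.3°)) = -38.54 - j23.8 V
  V3 = 10.3·(cos(103.4°) + j·sin(103.4°)) = -2.387 + j10.02 V
Step 2 — Sum components: V_total = 128.8 + j155.9 V.
Step 3 — Convert to polar: |V_total| = 202.2 V, ∠V_total = 50.4°.

V_total = 202.2∠50.4° V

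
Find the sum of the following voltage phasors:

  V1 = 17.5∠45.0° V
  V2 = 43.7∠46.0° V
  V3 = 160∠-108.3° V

Step 1 — Convert each phasor to rectangular form:
  V1 = 17.5·(cos(45.0°) + j·sin(45.0°)) = 12.37 + j12.37 V
  V2 = 43.7·(cos(46.0°) + j·sin(46.0°)) = 30.36 + j31.44 V
  V3 = 160·(cos(-108.3°) + j·sin(-108.3°)) = -50.24 - j151.9 V
Step 2 — Sum components: V_total = -7.508 - j108.1 V.
Step 3 — Convert to polar: |V_total| = 108.4 V, ∠V_total = -94.0°.

V_total = 108.4∠-94.0° V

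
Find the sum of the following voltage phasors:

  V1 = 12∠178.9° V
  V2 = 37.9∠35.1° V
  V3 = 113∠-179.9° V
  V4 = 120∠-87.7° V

Step 1 — Convert each phasor to rectangular form:
  V1 = 12·(cos(178.9°) + j·sin(178.9°)) = -12 + j0.2304 V
  V2 = 37.9·(cos(35.1°) + j·sin(35.1°)) = 31.01 + j21.79 V
  V3 = 113·(cos(-179.9°) + j·sin(-179.9°)) = -113 - j0.1972 V
  V4 = 120·(cos(-87.7°) + j·sin(-87.7°)) = 4.816 - j119.9 V
Step 2 — Sum components: V_total = -89.17 - j98.08 V.
Step 3 — Convert to polar: |V_total| = 132.6 V, ∠V_total = -132.3°.

V_total = 132.6∠-132.3° V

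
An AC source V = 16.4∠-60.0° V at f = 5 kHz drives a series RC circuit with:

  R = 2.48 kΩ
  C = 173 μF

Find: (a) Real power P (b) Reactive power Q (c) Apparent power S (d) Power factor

Step 1 — Angular frequency: ω = 2π·f = 2π·5000 = 3.142e+04 rad/s.
Step 2 — Component impedances:
  R: Z = R = 2480 Ω
  C: Z = 1/(jωC) = -j/(ω·C) = 0 - j0.184 Ω
Step 3 — Series combination: Z_total = R + C = 2480 - j0.184 Ω = 2480∠-0.0° Ω.
Step 4 — Source phasor: V = 16.4∠-60.0° V = 8.2 - j14.2 V.
Step 5 — Current: I = V / Z = 0.003307 - j0.005727 A = 0.006613∠-60.0° A.
Step 6 — Complex power: S = V·I* = 0.1085 - j8.046e-06 VA.
Step 7 — Real power: P = Re(S) = 0.1085 W.
Step 8 — Reactive power: Q = Im(S) = -8.046e-06 VAR.
Step 9 — Apparent power: |S| = 0.1085 VA.
Step 10 — Power factor: PF = P/|S| = 1 (leading).

(a) P = 0.1085 W  (b) Q = -8.046e-06 VAR  (c) S = 0.1085 VA  (d) PF = 1 (leading)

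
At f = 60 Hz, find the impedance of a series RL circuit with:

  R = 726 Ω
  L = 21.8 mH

Step 1 — Angular frequency: ω = 2π·f = 2π·60 = 377 rad/s.
Step 2 — Component impedances:
  R: Z = R = 726 Ω
  L: Z = jωL = j·377·0.0218 = 0 + j8.218 Ω
Step 3 — Series combination: Z_total = R + L = 726 + j8.218 Ω = 726∠0.6° Ω.

Z = 726 + j8.218 Ω = 726∠0.6° Ω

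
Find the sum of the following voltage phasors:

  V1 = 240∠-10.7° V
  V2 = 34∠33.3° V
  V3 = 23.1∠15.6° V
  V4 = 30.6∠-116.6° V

Step 1 — Convert each phasor to rectangular form:
  V1 = 240·(cos(-10.7°) + j·sin(-10.7°)) = 235.8 - j44.56 V
  V2 = 34·(cos(33.3°) + j·sin(33.3°)) = 28.42 + j18.67 V
  V3 = 23.1·(cos(15.6°) + j·sin(15.6°)) = 22.25 + j6.212 V
  V4 = 30.6·(cos(-116.6°) + j·sin(-116.6°)) = -13.7 - j27.36 V
Step 2 — Sum components: V_total = 272.8 - j47.04 V.
Step 3 — Convert to polar: |V_total| = 276.8 V, ∠V_total = -9.8°.

V_total = 276.8∠-9.8° V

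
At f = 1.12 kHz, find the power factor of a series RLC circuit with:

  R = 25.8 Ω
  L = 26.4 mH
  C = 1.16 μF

Step 1 — Angular frequency: ω = 2π·f = 2π·1120 = 7037 rad/s.
Step 2 — Component impedances:
  R: Z = R = 25.8 Ω
  L: Z = jωL = j·7037·0.0264 = 0 + j185.8 Ω
  C: Z = 1/(jωC) = -j/(ω·C) = 0 - j122.5 Ω
Step 3 — Series combination: Z_total = R + L + C = 25.8 + j63.28 Ω = 68.34∠67.8° Ω.
Step 4 — Power factor: PF = cos(φ) = Re(Z)/|Z| = 25.8/68.34 = 0.3775.
Step 5 — Type: Im(Z) = 63.28 ⇒ lagging (phase φ = 67.8°).

PF = 0.3775 (lagging, φ = 67.8°)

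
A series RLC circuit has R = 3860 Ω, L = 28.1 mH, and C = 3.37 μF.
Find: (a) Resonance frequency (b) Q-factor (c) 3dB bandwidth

Step 1 — Resonance condition Im(Z)=0 gives ω₀ = 1/√(LC).
Step 2 — ω₀ = 1/√(0.0281·3.37e-06) = 3250 rad/s.
Step 3 — f₀ = ω₀/(2π) = 517.2 Hz.
Step 4 — Series Q: Q = ω₀L/R = 3250·0.0281/3860 = 0.02366.
Step 5 — 3dB bandwidth: Δω = ω₀/Q = 1.374e+05 rad/s; BW = Δω/(2π) = 2.186e+04 Hz.

(a) f₀ = 517.2 Hz  (b) Q = 0.02366  (c) BW = 2.186e+04 Hz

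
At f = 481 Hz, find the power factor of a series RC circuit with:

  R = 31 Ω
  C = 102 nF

Step 1 — Angular frequency: ω = 2π·f = 2π·481 = 3022 rad/s.
Step 2 — Component impedances:
  R: Z = R = 31 Ω
  C: Z = 1/(jωC) = -j/(ω·C) = 0 - j3244 Ω
Step 3 — Series combination: Z_total = R + C = 31 - j3244 Ω = 3244∠-89.5° Ω.
Step 4 — Power factor: PF = cos(φ) = Re(Z)/|Z| = 31/3244 = 0.009556.
Step 5 — Type: Im(Z) = -3244 ⇒ leading (phase φ = -89.5°).

PF = 0.009556 (leading, φ = -89.5°)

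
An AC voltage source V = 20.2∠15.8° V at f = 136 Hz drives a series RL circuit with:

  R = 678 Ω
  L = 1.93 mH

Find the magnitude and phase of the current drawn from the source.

Step 1 — Angular frequency: ω = 2π·f = 2π·136 = 854.5 rad/s.
Step 2 — Component impedances:
  R: Z = R = 678 Ω
  L: Z = jωL = j·854.5·0.00193 = 0 + j1.649 Ω
Step 3 — Series combination: Z_total = R + L = 678 + j1.649 Ω = 678∠0.1° Ω.
Step 4 — Source phasor: V = 20.2∠15.8° V = 19.44 + j5.5 V.
Step 5 — Ohm's law: I = V / Z_total = (19.44 + j5.5) / (678 + j1.649) = 0.02869 + j0.008042 A.
Step 6 — Convert to polar: |I| = 0.02979 A, ∠I = 15.7°.

I = 0.02979∠15.7° A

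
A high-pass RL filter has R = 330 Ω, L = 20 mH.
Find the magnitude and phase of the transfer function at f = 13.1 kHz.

Step 1 — Angular frequency: ω = 2π·1.31e+04 = 8.231e+04 rad/s.
Step 2 — Transfer function: H(jω) = jωL/(R + jωL).
Step 3 — Numerator jωL = j·1646; denominator R + jωL = 330 + j1646.
Step 4 — H = 0.9614 + j0.1927.
Step 5 — Magnitude: |H| = 0.9805 (-0.2 dB); phase: φ = 11.3°.

|H| = 0.9805 (-0.2 dB), φ = 11.3°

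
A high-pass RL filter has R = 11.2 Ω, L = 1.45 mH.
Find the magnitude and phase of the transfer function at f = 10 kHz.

Step 1 — Angular frequency: ω = 2π·1e+04 = 6.283e+04 rad/s.
Step 2 — Transfer function: H(jω) = jωL/(R + jωL).
Step 3 — Numerator jωL = j·91.11; denominator R + jωL = 11.2 + j91.11.
Step 4 — H = 0.9851 + j0.1211.
Step 5 — Magnitude: |H| = 0.9925 (-0.1 dB); phase: φ = 7.0°.

|H| = 0.9925 (-0.1 dB), φ = 7.0°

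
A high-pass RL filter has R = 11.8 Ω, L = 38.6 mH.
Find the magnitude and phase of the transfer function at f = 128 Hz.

Step 1 — Angular frequency: ω = 2π·128 = 804.2 rad/s.
Step 2 — Transfer function: H(jω) = jωL/(R + jωL).
Step 3 — Numerator jωL = j·31.04; denominator R + jωL = 11.8 + j31.04.
Step 4 — H = 0.8738 + j0.3321.
Step 5 — Magnitude: |H| = 0.9348 (-0.6 dB); phase: φ = 20.8°.

|H| = 0.9348 (-0.6 dB), φ = 20.8°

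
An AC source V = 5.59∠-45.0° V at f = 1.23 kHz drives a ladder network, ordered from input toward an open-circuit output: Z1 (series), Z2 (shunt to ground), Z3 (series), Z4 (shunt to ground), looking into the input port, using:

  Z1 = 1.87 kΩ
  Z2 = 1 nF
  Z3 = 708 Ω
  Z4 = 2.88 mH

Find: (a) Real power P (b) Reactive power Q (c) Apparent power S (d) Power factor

Step 1 — Angular frequency: ω = 2π·f = 2π·1230 = 7728 rad/s.
Step 2 — Component impedances:
  Z1: Z = R = 1870 Ω
  Z2: Z = 1/(jωC) = -j/(ω·C) = 0 - j1.294e+05 Ω
  Z3: Z = R = 708 Ω
  Z4: Z = jωL = j·7728·0.00288 = 0 + j22.26 Ω
Step 3 — Ladder network (open output): work backward from the far end, alternating series and parallel combinations. Z_in = 2578 + j18.39 Ω = 2578∠0.4° Ω.
Step 4 — Source phasor: V = 5.59∠-45.0° V = 3.953 - j3.953 V.
Step 5 — Current: I = V / Z = 0.001522 - j0.001544 A = 0.002168∠-45.4° A.
Step 6 — Complex power: S = V·I* = 0.01212 + j8.642e-05 VA.
Step 7 — Real power: P = Re(S) = 0.01212 W.
Step 8 — Reactive power: Q = Im(S) = 8.642e-05 VAR.
Step 9 — Apparent power: |S| = 0.01212 VA.
Step 10 — Power factor: PF = P/|S| = 1 (lagging).

(a) P = 0.01212 W  (b) Q = 8.642e-05 VAR  (c) S = 0.01212 VA  (d) PF = 1 (lagging)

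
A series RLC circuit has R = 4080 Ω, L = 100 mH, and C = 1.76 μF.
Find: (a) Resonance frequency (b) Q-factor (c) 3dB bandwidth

Step 1 — Resonance condition Im(Z)=0 gives ω₀ = 1/√(LC).
Step 2 — ω₀ = 1/√(0.1·1.76e-06) = 2384 rad/s.
Step 3 — f₀ = ω₀/(2π) = 379.4 Hz.
Step 4 — Series Q: Q = ω₀L/R = 2384·0.1/4080 = 0.05842.
Step 5 — 3dB bandwidth: Δω = ω₀/Q = 4.08e+04 rad/s; BW = Δω/(2π) = 6494 Hz.

(a) f₀ = 379.4 Hz  (b) Q = 0.05842  (c) BW = 6494 Hz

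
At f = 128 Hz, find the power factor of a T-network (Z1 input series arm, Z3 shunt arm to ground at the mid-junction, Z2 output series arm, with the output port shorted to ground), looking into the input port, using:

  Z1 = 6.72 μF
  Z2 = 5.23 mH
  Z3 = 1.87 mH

Step 1 — Angular frequency: ω = 2π·f = 2π·128 = 804.2 rad/s.
Step 2 — Component impedances:
  Z1: Z = 1/(jωC) = -j/(ω·C) = 0 - j185 Ω
  Z2: Z = jωL = j·804.2·0.00523 = 0 + j4.206 Ω
  Z3: Z = jωL = j·804.2·0.00187 = 0 + j1.504 Ω
Step 3 — With the output port shorted to ground, the output series arm Z2 runs from the junction to ground; the shunt arm Z3 also runs from the junction to ground. They appear in parallel: Z3 || Z2 = 0 + j1.108 Ω.
Step 4 — Series with input arm Z1: Z_in = Z1 + (Z3 || Z2) = 0 - j183.9 Ω = 183.9∠-90.0° Ω.
Step 5 — Power factor: PF = cos(φ) = Re(Z)/|Z| = 0/183.9 = 0.
Step 6 — Type: Im(Z) = -183.9 ⇒ leading (phase φ = -90.0°).

PF = 0 (leading, φ = -90.0°)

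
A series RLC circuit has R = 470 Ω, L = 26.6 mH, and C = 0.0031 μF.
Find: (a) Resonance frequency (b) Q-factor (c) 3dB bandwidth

Step 1 — Resonance: ω₀ = 1/√(LC) = 1/√(0.0266·3.1e-09) = 1.101e+05 rad/s.
Step 2 — f₀ = ω₀/(2π) = 1.753e+04 Hz.
Step 3 — Series Q: Q = ω₀L/R = 1.101e+05·0.0266/470 = 6.232.
Step 4 — Bandwidth: Δω = ω₀/Q = 1.767e+04 rad/s; BW = Δω/(2π) = 2812 Hz.

(a) f₀ = 1.753e+04 Hz  (b) Q = 6.232  (c) BW = 2812 Hz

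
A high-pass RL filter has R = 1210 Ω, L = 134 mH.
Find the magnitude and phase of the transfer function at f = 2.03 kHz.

Step 1 — Angular frequency: ω = 2π·2030 = 1.275e+04 rad/s.
Step 2 — Transfer function: H(jω) = jωL/(R + jωL).
Step 3 — Numerator jωL = j·1709; denominator R + jωL = 1210 + j1709.
Step 4 — H = 0.6661 + j0.4716.
Step 5 — Magnitude: |H| = 0.8162 (-1.8 dB); phase: φ = 35.3°.

|H| = 0.8162 (-1.8 dB), φ = 35.3°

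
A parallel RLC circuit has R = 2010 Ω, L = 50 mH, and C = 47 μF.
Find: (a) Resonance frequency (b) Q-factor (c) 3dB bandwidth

Step 1 — Resonance: ω₀ = 1/√(LC) = 1/√(0.05·4.7e-05) = 652.3 rad/s.
Step 2 — f₀ = ω₀/(2π) = 103.8 Hz.
Step 3 — Parallel Q: Q = R/(ω₀L) = 2010/(652.3·0.05) = 61.63.
Step 4 — Bandwidth: Δω = ω₀/Q = 10.59 rad/s; BW = Δω/(2π) = 1.685 Hz.

(a) f₀ = 103.8 Hz  (b) Q = 61.63  (c) BW = 1.685 Hz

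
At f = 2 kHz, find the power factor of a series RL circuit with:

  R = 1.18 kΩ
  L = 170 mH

Step 1 — Angular frequency: ω = 2π·f = 2π·2000 = 1.257e+04 rad/s.
Step 2 — Component impedances:
  R: Z = R = 1180 Ω
  L: Z = jωL = j·1.257e+04·0.17 = 0 + j2136 Ω
Step 3 — Series combination: Z_total = R + L = 1180 + j2136 Ω = 2441∠61.1° Ω.
Step 4 — Power factor: PF = cos(φ) = Re(Z)/|Z| = 1180/2440.5 = 0.4835.
Step 5 — Type: Im(Z) = 2136 ⇒ lagging (phase φ = 61.1°).

PF = 0.4835 (lagging, φ = 61.1°)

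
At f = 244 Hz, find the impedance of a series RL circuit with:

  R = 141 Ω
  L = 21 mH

Step 1 — Angular frequency: ω = 2π·f = 2π·244 = 1533 rad/s.
Step 2 — Component impedances:
  R: Z = R = 141 Ω
  L: Z = jωL = j·1533·0.021 = 0 + j32.2 Ω
Step 3 — Series combination: Z_total = R + L = 141 + j32.2 Ω = 144.6∠12.9° Ω.

Z = 141 + j32.2 Ω = 144.6∠12.9° Ω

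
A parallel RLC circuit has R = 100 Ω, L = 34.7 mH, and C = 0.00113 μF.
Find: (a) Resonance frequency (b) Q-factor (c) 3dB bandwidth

Step 1 — Resonance: ω₀ = 1/√(LC) = 1/√(0.0347·1.13e-09) = 1.597e+05 rad/s.
Step 2 — f₀ = ω₀/(2π) = 2.542e+04 Hz.
Step 3 — Parallel Q: Q = R/(ω₀L) = 100/(1.597e+05·0.0347) = 0.01805.
Step 4 — Bandwidth: Δω = ω₀/Q = 8.85e+06 rad/s; BW = Δω/(2π) = 1.408e+06 Hz.

(a) f₀ = 2.542e+04 Hz  (b) Q = 0.01805  (c) BW = 1.408e+06 Hz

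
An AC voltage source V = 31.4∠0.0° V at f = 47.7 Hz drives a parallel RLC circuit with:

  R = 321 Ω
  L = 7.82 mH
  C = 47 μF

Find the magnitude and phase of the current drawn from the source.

Step 1 — Angular frequency: ω = 2π·f = 2π·47.7 = 299.7 rad/s.
Step 2 — Component impedances:
  R: Z = R = 321 Ω
  L: Z = jωL = j·299.7·0.00782 = 0 + j2.344 Ω
  C: Z = 1/(jωC) = -j/(ω·C) = 0 - j70.99 Ω
Step 3 — Parallel combination: 1/Z_total = 1/R + 1/L + 1/C; Z_total = 0.0183 + j2.424 Ω = 2.424∠89.6° Ω.
Step 4 — Source phasor: V = 31.4∠0.0° V = 31.4 V.
Step 5 — Ohm's law: I = V / Z_total = (31.4) / (0.0183 + j2.424) = 0.09782 - j12.96 A.
Step 6 — Convert to polar: |I| = 12.96 A, ∠I = -89.6°.

I = 12.96∠-89.6° A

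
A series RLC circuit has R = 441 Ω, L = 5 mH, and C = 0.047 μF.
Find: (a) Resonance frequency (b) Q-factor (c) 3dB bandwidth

Step 1 — Resonance condition Im(Z)=0 gives ω₀ = 1/√(LC).
Step 2 — ω₀ = 1/√(0.005·4.7e-08) = 6.523e+04 rad/s.
Step 3 — f₀ = ω₀/(2π) = 1.038e+04 Hz.
Step 4 — Series Q: Q = ω₀L/R = 6.523e+04·0.005/441 = 0.7396.
Step 5 — 3dB bandwidth: Δω = ω₀/Q = 8.82e+04 rad/s; BW = Δω/(2π) = 1.404e+04 Hz.

(a) f₀ = 1.038e+04 Hz  (b) Q = 0.7396  (c) BW = 1.404e+04 Hz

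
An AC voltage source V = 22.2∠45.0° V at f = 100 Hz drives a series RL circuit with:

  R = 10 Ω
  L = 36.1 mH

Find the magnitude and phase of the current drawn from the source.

Step 1 — Angular frequency: ω = 2π·f = 2π·100 = 628.3 rad/s.
Step 2 — Component impedances:
  R: Z = R = 10 Ω
  L: Z = jωL = j·628.3·0.0361 = 0 + j22.68 Ω
Step 3 — Series combination: Z_total = R + L = 10 + j22.68 Ω = 24.79∠66.2° Ω.
Step 4 — Source phasor: V = 22.2∠45.0° V = 15.7 + j15.7 V.
Step 5 — Ohm's law: I = V / Z_total = (15.7 + j15.7) / (10 + j22.68) = 0.8349 - j0.324 A.
Step 6 — Convert to polar: |I| = 0.8956 A, ∠I = -21.2°.

I = 0.8956∠-21.2° A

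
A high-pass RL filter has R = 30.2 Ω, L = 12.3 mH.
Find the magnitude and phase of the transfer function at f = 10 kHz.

Step 1 — Angular frequency: ω = 2π·1e+04 = 6.283e+04 rad/s.
Step 2 — Transfer function: H(jω) = jωL/(R + jωL).
Step 3 — Numerator jωL = j·772.8; denominator R + jωL = 30.2 + j772.8.
Step 4 — H = 0.9985 + j0.03902.
Step 5 — Magnitude: |H| = 0.9992 (-0.0 dB); phase: φ = 2.2°.

|H| = 0.9992 (-0.0 dB), φ = 2.2°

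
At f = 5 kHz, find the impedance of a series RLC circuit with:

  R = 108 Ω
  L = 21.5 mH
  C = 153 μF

Step 1 — Angular frequency: ω = 2π·f = 2π·5000 = 3.142e+04 rad/s.
Step 2 — Component impedances:
  R: Z = R = 108 Ω
  L: Z = jωL = j·3.142e+04·0.0215 = 0 + j675.4 Ω
  C: Z = 1/(jωC) = -j/(ω·C) = 0 - j0.208 Ω
Step 3 — Series combination: Z_total = R + L + C = 108 + j675.2 Ω = 683.8∠80.9° Ω.

Z = 108 + j675.2 Ω = 683.8∠80.9° Ω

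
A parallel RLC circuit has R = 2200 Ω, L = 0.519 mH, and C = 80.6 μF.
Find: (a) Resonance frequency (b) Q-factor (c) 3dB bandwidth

Step 1 — Resonance: ω₀ = 1/√(LC) = 1/√(0.000519·8.06e-05) = 4889 rad/s.
Step 2 — f₀ = ω₀/(2π) = 778.2 Hz.
Step 3 — Parallel Q: Q = R/(ω₀L) = 2200/(4889·0.000519) = 867.
Step 4 — Bandwidth: Δω = ω₀/Q = 5.64 rad/s; BW = Δω/(2π) = 0.8976 Hz.

(a) f₀ = 778.2 Hz  (b) Q = 867  (c) BW = 0.8976 Hz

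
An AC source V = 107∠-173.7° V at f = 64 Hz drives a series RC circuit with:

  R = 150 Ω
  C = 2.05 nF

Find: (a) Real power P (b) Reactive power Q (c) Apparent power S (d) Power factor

Step 1 — Angular frequency: ω = 2π·f = 2π·64 = 402.1 rad/s.
Step 2 — Component impedances:
  R: Z = R = 150 Ω
  C: Z = 1/(jωC) = -j/(ω·C) = 0 - j1.213e+06 Ω
Step 3 — Series combination: Z_total = R + C = 150 - j1.213e+06 Ω = 1.213e+06∠-90.0° Ω.
Step 4 — Source phasor: V = 107∠-173.7° V = -106.4 - j11.74 V.
Step 5 — Current: I = V / Z = 9.668e-06 - j8.767e-05 A = 8.821e-05∠-83.7° A.
Step 6 — Complex power: S = V·I* = 1.167e-06 - j0.009438 VA.
Step 7 — Real power: P = Re(S) = 1.167e-06 W.
Step 8 — Reactive power: Q = Im(S) = -0.009438 VAR.
Step 9 — Apparent power: |S| = 0.009438 VA.
Step 10 — Power factor: PF = P/|S| = 0.0001237 (leading).

(a) P = 1.167e-06 W  (b) Q = -0.009438 VAR  (c) S = 0.009438 VA  (d) PF = 0.0001237 (leading)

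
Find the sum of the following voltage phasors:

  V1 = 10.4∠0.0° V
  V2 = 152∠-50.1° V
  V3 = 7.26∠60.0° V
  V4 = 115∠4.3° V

Step 1 — Convert each phasor to rectangular form:
  V1 = 10.4·(cos(0.0°) + j·sin(0.0°)) = 10.4 V
  V2 = 152·(cos(-50.1°) + j·sin(-50.1°)) = 97.5 - j116.6 V
  V3 = 7.26·(cos(60.0°) + j·sin(60.0°)) = 3.63 + j6.287 V
  V4 = 115·(cos(4.3°) + j·sin(4.3°)) = 114.7 + j8.623 V
Step 2 — Sum components: V_total = 226.2 - j101.7 V.
Step 3 — Convert to polar: |V_total| = 248 V, ∠V_total = -24.2°.

V_total = 248∠-24.2° V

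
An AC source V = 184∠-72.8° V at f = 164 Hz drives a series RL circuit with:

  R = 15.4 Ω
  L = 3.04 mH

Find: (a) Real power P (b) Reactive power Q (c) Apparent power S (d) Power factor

Step 1 — Angular frequency: ω = 2π·f = 2π·164 = 1030 rad/s.
Step 2 — Component impedances:
  R: Z = R = 15.4 Ω
  L: Z = jωL = j·1030·0.00304 = 0 + j3.133 Ω
Step 3 — Series combination: Z_total = R + L = 15.4 + j3.133 Ω = 15.72∠11.5° Ω.
Step 4 — Source phasor: V = 184∠-72.8° V = 54.41 - j175.8 V.
Step 5 — Current: I = V / Z = 1.163 - j11.65 A = 11.71∠-84.3° A.
Step 6 — Complex power: S = V·I* = 2111 + j429.4 VA.
Step 7 — Real power: P = Re(S) = 2111 W.
Step 8 — Reactive power: Q = Im(S) = 429.4 VAR.
Step 9 — Apparent power: |S| = 2154 VA.
Step 10 — Power factor: PF = P/|S| = 0.9799 (lagging).

(a) P = 2111 W  (b) Q = 429.4 VAR  (c) S = 2154 VA  (d) PF = 0.9799 (lagging)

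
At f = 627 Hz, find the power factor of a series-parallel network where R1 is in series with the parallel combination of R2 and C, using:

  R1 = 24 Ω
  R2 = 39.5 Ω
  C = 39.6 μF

Step 1 — Angular frequency: ω = 2π·f = 2π·627 = 3940 rad/s.
Step 2 — Component impedances:
  R1: Z = R = 24 Ω
  R2: Z = R = 39.5 Ω
  C: Z = 1/(jωC) = -j/(ω·C) = 0 - j6.41 Ω
Step 3 — Parallel branch: R2 || C = 1/(1/R2 + 1/C) = 1.014 - j6.246 Ω.
Step 4 — Series with R1: Z_total = R1 + (R2 || C) = 25.01 - j6.246 Ω = 25.78∠-14.0° Ω.
Step 5 — Power factor: PF = cos(φ) = Re(Z)/|Z| = 25.014/25.781 = 0.9702.
Step 6 — Type: Im(Z) = -6.246 ⇒ leading (phase φ = -14.0°).

PF = 0.9702 (leading, φ = -14.0°)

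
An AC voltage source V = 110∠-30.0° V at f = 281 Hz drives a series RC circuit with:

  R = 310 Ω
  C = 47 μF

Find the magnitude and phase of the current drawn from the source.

Step 1 — Angular frequency: ω = 2π·f = 2π·281 = 1766 rad/s.
Step 2 — Component impedances:
  R: Z = R = 310 Ω
  C: Z = 1/(jωC) = -j/(ω·C) = 0 - j12.05 Ω
Step 3 — Series combination: Z_total = R + C = 310 - j12.05 Ω = 310.2∠-2.2° Ω.
Step 4 — Source phasor: V = 110∠-30.0° V = 95.26 - j55 V.
Step 5 — Ohm's law: I = V / Z_total = (95.26 - j55) / (310 - j12.05) = 0.3137 - j0.1652 A.
Step 6 — Convert to polar: |I| = 0.3546 A, ∠I = -27.8°.

I = 0.3546∠-27.8° A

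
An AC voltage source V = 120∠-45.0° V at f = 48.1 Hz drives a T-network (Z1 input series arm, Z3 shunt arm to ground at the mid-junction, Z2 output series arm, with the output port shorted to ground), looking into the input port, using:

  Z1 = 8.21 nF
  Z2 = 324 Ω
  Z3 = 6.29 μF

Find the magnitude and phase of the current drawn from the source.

Step 1 — Angular frequency: ω = 2π·f = 2π·48.1 = 302.2 rad/s.
Step 2 — Component impedances:
  Z1: Z = 1/(jωC) = -j/(ω·C) = 0 - j4.03e+05 Ω
  Z2: Z = R = 324 Ω
  Z3: Z = 1/(jωC) = -j/(ω·C) = 0 - j526 Ω
Step 3 — With the output port shorted to ground, the output series arm Z2 runs from the junction to ground; the shunt arm Z3 also runs from the junction to ground. They appear in parallel: Z3 || Z2 = 234.9 - j144.7 Ω.
Step 4 — Series with input arm Z1: Z_in = Z1 + (Z3 || Z2) = 234.9 - j4.032e+05 Ω = 4.032e+05∠-90.0° Ω.
Step 5 — Source phasor: V = 120∠-45.0° V = 84.85 - j84.85 V.
Step 6 — Ohm's law: I = V / Z_total = (84.85 - j84.85) / (234.9 - j4.032e+05) = 0.0002106 + j0.0002103 A.
Step 7 — Convert to polar: |I| = 0.0002976 A, ∠I = 45.0°.

I = 0.0002976∠45.0° A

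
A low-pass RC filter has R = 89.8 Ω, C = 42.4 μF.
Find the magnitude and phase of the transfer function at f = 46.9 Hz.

Step 1 — Angular frequency: ω = 2π·46.9 = 294.7 rad/s.
Step 2 — Transfer function: H(jω) = 1/(1 + jωRC).
Step 3 — Denominator: 1 + jωRC = 1 + j·294.7·89.8·4.24e-05 = 1 + j1.122.
Step 4 — H = 0.4427 - j0.4967.
Step 5 — Magnitude: |H| = 0.6654 (-3.5 dB); phase: φ = -48.3°.

|H| = 0.6654 (-3.5 dB), φ = -48.3°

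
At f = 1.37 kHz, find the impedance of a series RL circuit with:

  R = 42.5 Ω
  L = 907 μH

Step 1 — Angular frequency: ω = 2π·f = 2π·1370 = 8608 rad/s.
Step 2 — Component impedances:
  R: Z = R = 42.5 Ω
  L: Z = jωL = j·8608·0.000907 = 0 + j7.807 Ω
Step 3 — Series combination: Z_total = R + L = 42.5 + j7.807 Ω = 43.21∠10.4° Ω.

Z = 42.5 + j7.807 Ω = 43.21∠10.4° Ω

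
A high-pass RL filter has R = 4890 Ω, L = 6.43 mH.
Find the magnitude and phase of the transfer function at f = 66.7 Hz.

Step 1 — Angular frequency: ω = 2π·66.7 = 419.1 rad/s.
Step 2 — Transfer function: H(jω) = jωL/(R + jωL).
Step 3 — Numerator jωL = j·2.695; denominator R + jωL = 4890 + j2.695.
Step 4 — H = 3.037e-07 + j0.0005511.
Step 5 — Magnitude: |H| = 0.0005511 (-65.2 dB); phase: φ = 90.0°.

|H| = 0.0005511 (-65.2 dB), φ = 90.0°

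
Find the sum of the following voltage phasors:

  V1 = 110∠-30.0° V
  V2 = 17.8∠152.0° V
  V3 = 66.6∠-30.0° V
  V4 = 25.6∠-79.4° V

Step 1 — Convert each phasor to rectangular form:
  V1 = 110·(cos(-30.0°) + j·sin(-30.0°)) = 95.26 - j55 V
  V2 = 17.8·(cos(152.0°) + j·sin(152.0°)) = -15.72 + j8.357 V
  V3 = 66.6·(cos(-30.0°) + j·sin(-30.0°)) = 57.68 - j33.3 V
  V4 = 25.6·(cos(-79.4°) + j·sin(-79.4°)) = 4.709 - j25.16 V
Step 2 — Sum components: V_total = 141.9 - j105.1 V.
Step 3 — Convert to polar: |V_total| = 176.6 V, ∠V_total = -36.5°.

V_total = 176.6∠-36.5° V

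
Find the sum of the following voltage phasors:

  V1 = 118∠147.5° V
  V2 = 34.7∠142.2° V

Step 1 — Convert each phasor to rectangular form:
  V1 = 118·(cos(147.5°) + j·sin(147.5°)) = -99.52 + j63.4 V
  V2 = 34.7·(cos(142.2°) + j·sin(142.2°)) = -27.42 + j21.27 V
Step 2 — Sum components: V_total = -126.9 + j84.67 V.
Step 3 — Convert to polar: |V_total| = 152.6 V, ∠V_total = 146.3°.

V_total = 152.6∠146.3° V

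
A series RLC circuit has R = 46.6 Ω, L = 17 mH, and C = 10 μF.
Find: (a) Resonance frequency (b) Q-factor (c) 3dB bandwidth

Step 1 — Resonance: ω₀ = 1/√(LC) = 1/√(0.017·1e-05) = 2425 rad/s.
Step 2 — f₀ = ω₀/(2π) = 386 Hz.
Step 3 — Series Q: Q = ω₀L/R = 2425·0.017/46.6 = 0.8848.
Step 4 — Bandwidth: Δω = ω₀/Q = 2741 rad/s; BW = Δω/(2π) = 436.3 Hz.

(a) f₀ = 386 Hz  (b) Q = 0.8848  (c) BW = 436.3 Hz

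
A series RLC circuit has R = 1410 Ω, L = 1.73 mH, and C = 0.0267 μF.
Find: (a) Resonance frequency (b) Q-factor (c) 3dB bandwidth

Step 1 — Resonance condition Im(Z)=0 gives ω₀ = 1/√(LC).
Step 2 — ω₀ = 1/√(0.00173·2.67e-08) = 1.471e+05 rad/s.
Step 3 — f₀ = ω₀/(2π) = 2.342e+04 Hz.
Step 4 — Series Q: Q = ω₀L/R = 1.471e+05·0.00173/1410 = 0.1805.
Step 5 — 3dB bandwidth: Δω = ω₀/Q = 8.15e+05 rad/s; BW = Δω/(2π) = 1.297e+05 Hz.

(a) f₀ = 2.342e+04 Hz  (b) Q = 0.1805  (c) BW = 1.297e+05 Hz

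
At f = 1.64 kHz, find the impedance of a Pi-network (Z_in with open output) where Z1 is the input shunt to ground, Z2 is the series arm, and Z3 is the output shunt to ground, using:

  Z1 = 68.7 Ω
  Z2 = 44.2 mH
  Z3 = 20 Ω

Step 1 — Angular frequency: ω = 2π·f = 2π·1640 = 1.03e+04 rad/s.
Step 2 — Component impedances:
  Z1: Z = R = 68.7 Ω
  Z2: Z = jωL = j·1.03e+04·0.0442 = 0 + j455.5 Ω
  Z3: Z = R = 20 Ω
Step 3 — With open output, the series arm Z2 and the output shunt Z3 appear in series to ground: Z2 + Z3 = 20 + j455.5 Ω.
Step 4 — Parallel with input shunt Z1: Z_in = Z1 || (Z2 + Z3) = 66.76 + j9.984 Ω = 67.5∠8.5° Ω.

Z = 66.76 + j9.984 Ω = 67.5∠8.5° Ω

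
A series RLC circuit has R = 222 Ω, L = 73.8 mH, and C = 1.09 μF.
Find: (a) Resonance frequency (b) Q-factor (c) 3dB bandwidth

Step 1 — Resonance condition Im(Z)=0 gives ω₀ = 1/√(LC).
Step 2 — ω₀ = 1/√(0.0738·1.09e-06) = 3526 rad/s.
Step 3 — f₀ = ω₀/(2π) = 561.1 Hz.
Step 4 — Series Q: Q = ω₀L/R = 3526·0.0738/222 = 1.172.
Step 5 — 3dB bandwidth: Δω = ω₀/Q = 3008 rad/s; BW = Δω/(2π) = 478.8 Hz.

(a) f₀ = 561.1 Hz  (b) Q = 1.172  (c) BW = 478.8 Hz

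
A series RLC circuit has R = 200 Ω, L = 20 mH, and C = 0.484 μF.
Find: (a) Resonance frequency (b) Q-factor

Step 1 — Resonance condition Im(Z)=0 gives ω₀ = 1/√(LC).
Step 2 — ω₀ = 1/√(0.02·4.84e-07) = 1.016e+04 rad/s.
Step 3 — f₀ = ω₀/(2π) = 1618 Hz.
Step 4 — Series Q: Q = ω₀L/R = 1.016e+04·0.02/200 = 1.016.

(a) f₀ = 1618 Hz  (b) Q = 1.016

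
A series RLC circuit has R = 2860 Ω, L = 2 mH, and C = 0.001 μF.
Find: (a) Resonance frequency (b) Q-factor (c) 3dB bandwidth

Step 1 — Resonance: ω₀ = 1/√(LC) = 1/√(0.002·1e-09) = 7.071e+05 rad/s.
Step 2 — f₀ = ω₀/(2π) = 1.125e+05 Hz.
Step 3 — Series Q: Q = ω₀L/R = 7.071e+05·0.002/2860 = 0.4945.
Step 4 — Bandwidth: Δω = ω₀/Q = 1.43e+06 rad/s; BW = Δω/(2π) = 2.276e+05 Hz.

(a) f₀ = 1.125e+05 Hz  (b) Q = 0.4945  (c) BW = 2.276e+05 Hz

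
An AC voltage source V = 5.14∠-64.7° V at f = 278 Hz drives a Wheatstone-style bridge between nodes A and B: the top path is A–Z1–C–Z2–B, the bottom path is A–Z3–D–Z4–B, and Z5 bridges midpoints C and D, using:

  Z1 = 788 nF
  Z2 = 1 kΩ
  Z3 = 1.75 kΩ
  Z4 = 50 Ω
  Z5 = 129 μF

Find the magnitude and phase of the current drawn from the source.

Step 1 — Angular frequency: ω = 2π·f = 2π·278 = 1747 rad/s.
Step 2 — Component impedances:
  Z1: Z = 1/(jωC) = -j/(ω·C) = 0 - j726.5 Ω
  Z2: Z = R = 1000 Ω
  Z3: Z = R = 1750 Ω
  Z4: Z = R = 50 Ω
  Z5: Z = 1/(jωC) = -j/(ω·C) = 0 - j4.438 Ω
Step 3 — Bridge requires nodal analysis (the Z5 bridge couples midpoints C and D, so the two paths cannot be reduced to a simple series/parallel combination). Setting node B to ground and injecting 1 A at node A, the 3-node admittance system at A, C, D solves to V_A = Z_AB = 307.4 - j622 Ω = 693.8∠-63.7° Ω.
Step 4 — Source phasor: V = 5.14∠-64.7° V = 2.197 - j4.647 V.
Step 5 — Ohm's law: I = V / Z_total = (2.197 - j4.647) / (307.4 - j622) = 0.007407 - j0.0001295 A.
Step 6 — Convert to polar: |I| = 0.007408 A, ∠I = -1.0°.

I = 0.007408∠-1.0° A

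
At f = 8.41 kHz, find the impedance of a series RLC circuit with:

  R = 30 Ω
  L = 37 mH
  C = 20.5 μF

Step 1 — Angular frequency: ω = 2π·f = 2π·8410 = 5.284e+04 rad/s.
Step 2 — Component impedances:
  R: Z = R = 30 Ω
  L: Z = jωL = j·5.284e+04·0.037 = 0 + j1955 Ω
  C: Z = 1/(jωC) = -j/(ω·C) = 0 - j0.9231 Ω
Step 3 — Series combination: Z_total = R + L + C = 30 + j1954 Ω = 1954∠89.1° Ω.

Z = 30 + j1954 Ω = 1954∠89.1° Ω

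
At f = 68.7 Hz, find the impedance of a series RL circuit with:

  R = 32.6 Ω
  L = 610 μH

Step 1 — Angular frequency: ω = 2π·f = 2π·68.7 = 431.7 rad/s.
Step 2 — Component impedances:
  R: Z = R = 32.6 Ω
  L: Z = jωL = j·431.7·0.00061 = 0 + j0.2633 Ω
Step 3 — Series combination: Z_total = R + L = 32.6 + j0.2633 Ω = 32.6∠0.5° Ω.

Z = 32.6 + j0.2633 Ω = 32.6∠0.5° Ω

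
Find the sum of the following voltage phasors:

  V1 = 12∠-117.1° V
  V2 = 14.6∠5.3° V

Step 1 — Convert each phasor to rectangular form:
  V1 = 12·(cos(-117.1°) + j·sin(-117.1°)) = -5.467 - j10.68 V
  V2 = 14.6·(cos(5.3°) + j·sin(5.3°)) = 14.54 + j1.349 V
Step 2 — Sum components: V_total = 9.071 - j9.334 V.
Step 3 — Convert to polar: |V_total| = 13.02 V, ∠V_total = -45.8°.

V_total = 13.02∠-45.8° V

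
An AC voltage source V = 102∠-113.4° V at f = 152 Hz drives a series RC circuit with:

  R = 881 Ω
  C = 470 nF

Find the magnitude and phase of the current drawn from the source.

Step 1 — Angular frequency: ω = 2π·f = 2π·152 = 955 rad/s.
Step 2 — Component impedances:
  R: Z = R = 881 Ω
  C: Z = 1/(jωC) = -j/(ω·C) = 0 - j2228 Ω
Step 3 — Series combination: Z_total = R + C = 881 - j2228 Ω = 2396∠-68.4° Ω.
Step 4 — Source phasor: V = 102∠-113.4° V = -40.51 - j93.61 V.
Step 5 — Ohm's law: I = V / Z_total = (-40.51 - j93.61) / (881 - j2228) = 0.03012 - j0.03009 A.
Step 6 — Convert to polar: |I| = 0.04258 A, ∠I = -45.0°.

I = 0.04258∠-45.0° A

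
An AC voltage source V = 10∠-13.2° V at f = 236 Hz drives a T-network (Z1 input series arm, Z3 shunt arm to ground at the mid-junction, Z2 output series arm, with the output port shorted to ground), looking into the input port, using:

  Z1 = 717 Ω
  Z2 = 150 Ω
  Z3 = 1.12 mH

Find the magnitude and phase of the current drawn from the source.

Step 1 — Angular frequency: ω = 2π·f = 2π·236 = 1483 rad/s.
Step 2 — Component impedances:
  Z1: Z = R = 717 Ω
  Z2: Z = R = 150 Ω
  Z3: Z = jωL = j·1483·0.00112 = 0 + j1.661 Ω
Step 3 — With the output port shorted to ground, the output series arm Z2 runs from the junction to ground; the shunt arm Z3 also runs from the junction to ground. They appear in parallel: Z3 || Z2 = 0.01839 + j1.661 Ω.
Step 4 — Series with input arm Z1: Z_in = Z1 + (Z3 || Z2) = 717 + j1.661 Ω = 717∠0.1° Ω.
Step 5 — Source phasor: V = 10∠-13.2° V = 9.736 - j2.284 V.
Step 6 — Ohm's law: I = V / Z_total = (9.736 - j2.284) / (717 + j1.661) = 0.01357 - j0.003216 A.
Step 7 — Convert to polar: |I| = 0.01395 A, ∠I = -13.3°.

I = 0.01395∠-13.3° A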